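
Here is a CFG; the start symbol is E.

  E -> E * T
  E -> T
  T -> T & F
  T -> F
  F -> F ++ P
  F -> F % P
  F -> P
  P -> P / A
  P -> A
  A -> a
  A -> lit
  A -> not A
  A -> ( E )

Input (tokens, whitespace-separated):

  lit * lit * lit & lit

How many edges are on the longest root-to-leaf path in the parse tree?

[E [E [E [T [F [P [A lit]]]]] * [T [F [P [A lit]]]]] * [T [T [F [P [A lit]]]] & [F [P [A lit]]]]]

7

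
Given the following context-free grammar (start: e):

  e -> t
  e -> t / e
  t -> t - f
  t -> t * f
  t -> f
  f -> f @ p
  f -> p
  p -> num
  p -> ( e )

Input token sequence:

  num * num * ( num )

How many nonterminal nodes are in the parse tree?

[e [t [t [t [f [p num]]] * [f [p num]]] * [f [p ( [e [t [f [p num]]]] )]]]]

14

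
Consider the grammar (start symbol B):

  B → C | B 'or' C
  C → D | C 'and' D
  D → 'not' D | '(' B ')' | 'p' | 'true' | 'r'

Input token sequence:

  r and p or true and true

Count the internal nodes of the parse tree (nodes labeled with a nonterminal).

[B [B [C [C [D r]] and [D p]]] or [C [C [D true]] and [D true]]]

10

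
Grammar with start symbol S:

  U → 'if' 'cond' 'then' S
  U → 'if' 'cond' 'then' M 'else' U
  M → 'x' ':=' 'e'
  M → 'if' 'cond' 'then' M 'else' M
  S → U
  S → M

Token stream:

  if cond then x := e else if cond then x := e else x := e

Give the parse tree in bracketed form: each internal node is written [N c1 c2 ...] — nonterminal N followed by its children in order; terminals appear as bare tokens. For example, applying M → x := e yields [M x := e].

S
M
if cond then M else M
if cond then x := e else M
if cond then x := e else if cond then M else M
if cond then x := e else if cond then x := e else M
if cond then x := e else if cond then x := e else x := e

[S [M if cond then [M x := e] else [M if cond then [M x := e] else [M x := e]]]]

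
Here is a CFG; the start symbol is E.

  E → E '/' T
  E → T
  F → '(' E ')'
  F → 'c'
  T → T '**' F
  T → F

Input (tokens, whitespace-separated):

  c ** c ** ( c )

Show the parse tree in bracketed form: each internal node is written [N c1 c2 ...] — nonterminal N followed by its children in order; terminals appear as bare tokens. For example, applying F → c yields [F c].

[E [T [T [T [F c]] ** [F c]] ** [F ( [E [T [F c]]] )]]]

E
T
T ** F
T ** F ** F
F ** F ** F
c ** F ** F
c ** c ** F
c ** c ** ( E )
c ** c ** ( T )
c ** c ** ( F )
c ** c ** ( c )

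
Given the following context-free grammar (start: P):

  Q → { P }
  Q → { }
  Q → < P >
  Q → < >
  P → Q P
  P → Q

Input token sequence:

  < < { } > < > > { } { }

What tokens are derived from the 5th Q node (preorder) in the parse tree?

{ }

[P [Q < [P [Q < [P [Q { }]] >] [P [Q < >]]] >] [P [Q { }] [P [Q { }]]]]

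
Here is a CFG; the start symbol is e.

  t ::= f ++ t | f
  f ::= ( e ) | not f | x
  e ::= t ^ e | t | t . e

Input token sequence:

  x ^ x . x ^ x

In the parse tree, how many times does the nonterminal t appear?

4

[e [t [f x]] ^ [e [t [f x]] . [e [t [f x]] ^ [e [t [f x]]]]]]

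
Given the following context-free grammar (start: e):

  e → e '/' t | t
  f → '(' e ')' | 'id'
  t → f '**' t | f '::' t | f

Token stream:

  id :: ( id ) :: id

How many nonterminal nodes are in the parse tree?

10

[e [t [f id] :: [t [f ( [e [t [f id]]] )] :: [t [f id]]]]]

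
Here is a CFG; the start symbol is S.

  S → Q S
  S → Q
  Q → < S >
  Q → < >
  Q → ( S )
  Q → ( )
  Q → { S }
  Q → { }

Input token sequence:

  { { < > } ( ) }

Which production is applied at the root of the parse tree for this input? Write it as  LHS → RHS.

S → Q

[S [Q { [S [Q { [S [Q < >]] }] [S [Q ( )]]] }]]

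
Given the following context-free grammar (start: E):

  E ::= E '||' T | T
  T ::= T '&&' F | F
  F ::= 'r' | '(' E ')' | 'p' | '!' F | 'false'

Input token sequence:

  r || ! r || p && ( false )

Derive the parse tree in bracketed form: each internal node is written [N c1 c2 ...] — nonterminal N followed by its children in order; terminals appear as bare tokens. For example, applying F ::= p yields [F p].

E
E || T
E || T || T
T || T || T
F || T || T
r || T || T
r || F || T
r || ! F || T
r || ! r || T
r || ! r || T && F
r || ! r || F && F
r || ! r || p && F
r || ! r || p && ( E )
r || ! r || p && ( T )
r || ! r || p && ( F )
r || ! r || p && ( false )

[E [E [E [T [F r]]] || [T [F ! [F r]]]] || [T [T [F p]] && [F ( [E [T [F false]]] )]]]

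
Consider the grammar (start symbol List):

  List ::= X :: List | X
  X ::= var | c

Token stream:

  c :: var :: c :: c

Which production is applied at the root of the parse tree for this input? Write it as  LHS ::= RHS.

List ::= X :: List

[List [X c] :: [List [X var] :: [List [X c] :: [List [X c]]]]]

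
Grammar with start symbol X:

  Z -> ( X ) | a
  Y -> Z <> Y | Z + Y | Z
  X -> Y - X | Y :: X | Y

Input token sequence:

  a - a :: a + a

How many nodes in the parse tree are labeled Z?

4

[X [Y [Z a]] - [X [Y [Z a]] :: [X [Y [Z a] + [Y [Z a]]]]]]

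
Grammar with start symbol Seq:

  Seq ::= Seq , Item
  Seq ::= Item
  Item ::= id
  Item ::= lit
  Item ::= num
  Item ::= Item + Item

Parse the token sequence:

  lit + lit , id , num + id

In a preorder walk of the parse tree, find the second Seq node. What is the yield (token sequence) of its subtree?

lit + lit , id

[Seq [Seq [Seq [Item [Item lit] + [Item lit]]] , [Item id]] , [Item [Item num] + [Item id]]]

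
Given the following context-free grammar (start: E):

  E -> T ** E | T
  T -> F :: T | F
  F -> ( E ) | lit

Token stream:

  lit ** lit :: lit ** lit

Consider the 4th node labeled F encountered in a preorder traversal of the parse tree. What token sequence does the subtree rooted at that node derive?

[E [T [F lit]] ** [E [T [F lit] :: [T [F lit]]] ** [E [T [F lit]]]]]

lit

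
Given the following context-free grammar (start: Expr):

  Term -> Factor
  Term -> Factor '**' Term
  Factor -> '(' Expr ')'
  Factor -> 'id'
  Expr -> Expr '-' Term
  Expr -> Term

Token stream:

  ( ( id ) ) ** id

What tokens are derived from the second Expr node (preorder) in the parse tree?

( id )

[Expr [Term [Factor ( [Expr [Term [Factor ( [Expr [Term [Factor id]]] )]]] )] ** [Term [Factor id]]]]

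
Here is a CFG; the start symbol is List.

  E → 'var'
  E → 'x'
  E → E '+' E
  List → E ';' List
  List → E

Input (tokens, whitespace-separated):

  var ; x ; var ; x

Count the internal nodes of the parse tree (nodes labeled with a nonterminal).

[List [E var] ; [List [E x] ; [List [E var] ; [List [E x]]]]]

8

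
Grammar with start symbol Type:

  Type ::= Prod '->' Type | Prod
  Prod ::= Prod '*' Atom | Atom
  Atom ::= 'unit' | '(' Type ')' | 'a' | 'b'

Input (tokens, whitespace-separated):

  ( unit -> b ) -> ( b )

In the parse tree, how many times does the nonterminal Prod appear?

[Type [Prod [Atom ( [Type [Prod [Atom unit]] -> [Type [Prod [Atom b]]]] )]] -> [Type [Prod [Atom ( [Type [Prod [Atom b]]] )]]]]

5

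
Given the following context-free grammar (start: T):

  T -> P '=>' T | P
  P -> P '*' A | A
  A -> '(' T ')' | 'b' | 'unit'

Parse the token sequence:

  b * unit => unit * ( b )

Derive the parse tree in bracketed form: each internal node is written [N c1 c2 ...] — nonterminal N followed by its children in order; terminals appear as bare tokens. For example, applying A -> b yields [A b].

T
P => T
P * A => T
A * A => T
b * A => T
b * unit => T
b * unit => P
b * unit => P * A
b * unit => A * A
b * unit => unit * A
b * unit => unit * ( T )
b * unit => unit * ( P )
b * unit => unit * ( A )
b * unit => unit * ( b )

[T [P [P [A b]] * [A unit]] => [T [P [P [A unit]] * [A ( [T [P [A b]]] )]]]]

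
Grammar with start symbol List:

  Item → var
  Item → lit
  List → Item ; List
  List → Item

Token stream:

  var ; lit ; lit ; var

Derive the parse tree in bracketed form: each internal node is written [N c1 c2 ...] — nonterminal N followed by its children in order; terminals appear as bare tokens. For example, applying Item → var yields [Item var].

List
Item ; List
var ; List
var ; Item ; List
var ; lit ; List
var ; lit ; Item ; List
var ; lit ; lit ; List
var ; lit ; lit ; Item
var ; lit ; lit ; var

[List [Item var] ; [List [Item lit] ; [List [Item lit] ; [List [Item var]]]]]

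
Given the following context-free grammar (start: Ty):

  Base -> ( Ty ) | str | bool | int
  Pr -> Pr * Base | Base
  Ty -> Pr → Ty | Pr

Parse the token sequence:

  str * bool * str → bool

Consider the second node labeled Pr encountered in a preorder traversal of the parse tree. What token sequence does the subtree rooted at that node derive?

str * bool

[Ty [Pr [Pr [Pr [Base str]] * [Base bool]] * [Base str]] → [Ty [Pr [Base bool]]]]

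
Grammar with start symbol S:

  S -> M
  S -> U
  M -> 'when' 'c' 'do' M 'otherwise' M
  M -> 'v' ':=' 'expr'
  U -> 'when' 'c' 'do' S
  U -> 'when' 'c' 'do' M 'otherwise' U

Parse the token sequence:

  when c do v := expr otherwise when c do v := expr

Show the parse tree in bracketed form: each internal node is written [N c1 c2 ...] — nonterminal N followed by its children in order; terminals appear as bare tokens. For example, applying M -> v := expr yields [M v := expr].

[S [U when c do [M v := expr] otherwise [U when c do [S [M v := expr]]]]]

S
U
when c do M otherwise U
when c do v := expr otherwise U
when c do v := expr otherwise when c do S
when c do v := expr otherwise when c do M
when c do v := expr otherwise when c do v := expr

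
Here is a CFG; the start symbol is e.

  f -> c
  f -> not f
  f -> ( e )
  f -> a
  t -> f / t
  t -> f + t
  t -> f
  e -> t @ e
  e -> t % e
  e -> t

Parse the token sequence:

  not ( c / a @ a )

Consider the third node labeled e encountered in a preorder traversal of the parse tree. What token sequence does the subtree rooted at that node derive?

a

[e [t [f not [f ( [e [t [f c] / [t [f a]]] @ [e [t [f a]]]] )]]]]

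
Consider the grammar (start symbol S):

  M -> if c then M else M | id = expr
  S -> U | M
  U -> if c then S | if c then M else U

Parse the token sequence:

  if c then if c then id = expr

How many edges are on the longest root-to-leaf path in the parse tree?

6

[S [U if c then [S [U if c then [S [M id = expr]]]]]]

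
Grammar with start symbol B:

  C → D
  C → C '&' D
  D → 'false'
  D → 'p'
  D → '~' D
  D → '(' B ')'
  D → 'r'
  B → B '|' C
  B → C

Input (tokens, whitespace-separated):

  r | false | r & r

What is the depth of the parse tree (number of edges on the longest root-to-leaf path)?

5

[B [B [B [C [D r]]] | [C [D false]]] | [C [C [D r]] & [D r]]]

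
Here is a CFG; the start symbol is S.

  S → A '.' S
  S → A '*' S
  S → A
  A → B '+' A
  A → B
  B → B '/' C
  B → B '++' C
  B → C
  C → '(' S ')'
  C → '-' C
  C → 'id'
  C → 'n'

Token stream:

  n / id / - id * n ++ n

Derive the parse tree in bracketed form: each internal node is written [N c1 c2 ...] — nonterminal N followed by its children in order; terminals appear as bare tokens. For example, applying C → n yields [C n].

S
A * S
B * S
B / C * S
B / C / C * S
C / C / C * S
n / C / C * S
n / id / C * S
n / id / - C * S
n / id / - id * S
n / id / - id * A
n / id / - id * B
n / id / - id * B ++ C
n / id / - id * C ++ C
n / id / - id * n ++ C
n / id / - id * n ++ n

[S [A [B [B [B [C n]] / [C id]] / [C - [C id]]]] * [S [A [B [B [C n]] ++ [C n]]]]]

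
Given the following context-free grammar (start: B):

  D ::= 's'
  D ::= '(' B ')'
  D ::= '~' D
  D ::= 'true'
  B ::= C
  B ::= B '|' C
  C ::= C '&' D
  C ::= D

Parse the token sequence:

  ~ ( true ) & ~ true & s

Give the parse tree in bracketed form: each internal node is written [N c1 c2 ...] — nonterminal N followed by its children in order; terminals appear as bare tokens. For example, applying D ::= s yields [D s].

[B [C [C [C [D ~ [D ( [B [C [D true]]] )]]] & [D ~ [D true]]] & [D s]]]

B
C
C & D
C & D & D
D & D & D
~ D & D & D
~ ( B ) & D & D
~ ( C ) & D & D
~ ( D ) & D & D
~ ( true ) & D & D
~ ( true ) & ~ D & D
~ ( true ) & ~ true & D
~ ( true ) & ~ true & s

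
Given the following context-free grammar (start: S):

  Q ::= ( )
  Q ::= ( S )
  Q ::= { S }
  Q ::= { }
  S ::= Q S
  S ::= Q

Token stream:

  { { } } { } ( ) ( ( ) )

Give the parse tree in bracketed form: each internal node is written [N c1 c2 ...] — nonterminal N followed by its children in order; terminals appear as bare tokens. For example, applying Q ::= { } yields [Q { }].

[S [Q { [S [Q { }]] }] [S [Q { }] [S [Q ( )] [S [Q ( [S [Q ( )]] )]]]]]

S
Q S
{ S } S
{ Q } S
{ { } } S
{ { } } Q S
{ { } } { } S
{ { } } { } Q S
{ { } } { } ( ) S
{ { } } { } ( ) Q
{ { } } { } ( ) ( S )
{ { } } { } ( ) ( Q )
{ { } } { } ( ) ( ( ) )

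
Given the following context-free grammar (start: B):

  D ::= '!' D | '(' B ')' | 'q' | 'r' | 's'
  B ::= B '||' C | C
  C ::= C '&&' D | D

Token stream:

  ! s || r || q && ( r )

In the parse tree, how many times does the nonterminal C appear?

5

[B [B [B [C [D ! [D s]]]] || [C [D r]]] || [C [C [D q]] && [D ( [B [C [D r]]] )]]]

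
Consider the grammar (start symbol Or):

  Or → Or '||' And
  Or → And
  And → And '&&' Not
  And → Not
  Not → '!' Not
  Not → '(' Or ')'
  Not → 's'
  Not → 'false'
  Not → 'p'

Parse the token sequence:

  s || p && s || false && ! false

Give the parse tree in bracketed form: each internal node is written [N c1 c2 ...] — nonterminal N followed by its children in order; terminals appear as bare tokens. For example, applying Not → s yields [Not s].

[Or [Or [Or [And [Not s]]] || [And [And [Not p]] && [Not s]]] || [And [And [Not false]] && [Not ! [Not false]]]]

Or
Or || And
Or || And || And
And || And || And
Not || And || And
s || And || And
s || And && Not || And
s || Not && Not || And
s || p && Not || And
s || p && s || And
s || p && s || And && Not
s || p && s || Not && Not
s || p && s || false && Not
s || p && s || false && ! Not
s || p && s || false && ! false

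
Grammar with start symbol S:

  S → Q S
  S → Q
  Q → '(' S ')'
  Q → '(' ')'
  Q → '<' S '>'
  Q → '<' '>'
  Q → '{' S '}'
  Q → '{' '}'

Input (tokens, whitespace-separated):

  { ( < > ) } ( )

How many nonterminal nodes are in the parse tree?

[S [Q { [S [Q ( [S [Q < >]] )]] }] [S [Q ( )]]]

8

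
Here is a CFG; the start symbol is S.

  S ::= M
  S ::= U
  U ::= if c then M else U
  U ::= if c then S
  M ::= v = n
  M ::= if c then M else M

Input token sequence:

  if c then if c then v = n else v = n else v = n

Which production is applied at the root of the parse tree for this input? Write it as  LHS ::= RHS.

S ::= M

[S [M if c then [M if c then [M v = n] else [M v = n]] else [M v = n]]]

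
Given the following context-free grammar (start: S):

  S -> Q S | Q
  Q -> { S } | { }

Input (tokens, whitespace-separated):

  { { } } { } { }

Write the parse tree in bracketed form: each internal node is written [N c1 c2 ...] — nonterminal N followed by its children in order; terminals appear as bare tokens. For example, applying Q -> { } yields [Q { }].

S
Q S
{ S } S
{ Q } S
{ { } } S
{ { } } Q S
{ { } } { } S
{ { } } { } Q
{ { } } { } { }

[S [Q { [S [Q { }]] }] [S [Q { }] [S [Q { }]]]]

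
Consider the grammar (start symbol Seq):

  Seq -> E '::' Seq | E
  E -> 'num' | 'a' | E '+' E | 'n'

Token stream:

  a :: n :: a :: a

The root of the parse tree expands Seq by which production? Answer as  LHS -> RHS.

Seq -> E '::' Seq

[Seq [E a] :: [Seq [E n] :: [Seq [E a] :: [Seq [E a]]]]]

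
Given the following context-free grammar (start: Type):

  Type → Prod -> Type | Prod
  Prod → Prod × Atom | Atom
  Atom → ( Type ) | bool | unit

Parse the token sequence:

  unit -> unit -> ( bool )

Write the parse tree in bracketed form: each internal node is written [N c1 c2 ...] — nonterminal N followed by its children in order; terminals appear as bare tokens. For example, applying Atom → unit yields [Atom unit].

Type
Prod -> Type
Atom -> Type
unit -> Type
unit -> Prod -> Type
unit -> Atom -> Type
unit -> unit -> Type
unit -> unit -> Prod
unit -> unit -> Atom
unit -> unit -> ( Type )
unit -> unit -> ( Prod )
unit -> unit -> ( Atom )
unit -> unit -> ( bool )

[Type [Prod [Atom unit]] -> [Type [Prod [Atom unit]] -> [Type [Prod [Atom ( [Type [Prod [Atom bool]]] )]]]]]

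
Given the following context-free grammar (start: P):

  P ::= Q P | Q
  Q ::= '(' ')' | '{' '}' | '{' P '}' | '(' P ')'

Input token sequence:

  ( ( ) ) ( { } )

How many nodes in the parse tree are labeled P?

[P [Q ( [P [Q ( )]] )] [P [Q ( [P [Q { }]] )]]]

4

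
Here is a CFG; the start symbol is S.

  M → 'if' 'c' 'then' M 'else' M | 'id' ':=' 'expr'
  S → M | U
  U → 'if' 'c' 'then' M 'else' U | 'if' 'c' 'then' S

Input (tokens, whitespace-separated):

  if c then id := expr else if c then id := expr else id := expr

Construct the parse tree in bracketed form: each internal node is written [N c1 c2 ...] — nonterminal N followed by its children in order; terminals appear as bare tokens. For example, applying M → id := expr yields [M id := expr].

S
M
if c then M else M
if c then id := expr else M
if c then id := expr else if c then M else M
if c then id := expr else if c then id := expr else M
if c then id := expr else if c then id := expr else id := expr

[S [M if c then [M id := expr] else [M if c then [M id := expr] else [M id := expr]]]]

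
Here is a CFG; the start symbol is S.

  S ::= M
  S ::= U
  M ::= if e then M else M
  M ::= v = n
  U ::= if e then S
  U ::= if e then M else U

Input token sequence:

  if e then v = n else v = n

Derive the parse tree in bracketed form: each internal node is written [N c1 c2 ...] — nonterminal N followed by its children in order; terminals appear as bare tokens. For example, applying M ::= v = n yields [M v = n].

S
M
if e then M else M
if e then v = n else M
if e then v = n else v = n

[S [M if e then [M v = n] else [M v = n]]]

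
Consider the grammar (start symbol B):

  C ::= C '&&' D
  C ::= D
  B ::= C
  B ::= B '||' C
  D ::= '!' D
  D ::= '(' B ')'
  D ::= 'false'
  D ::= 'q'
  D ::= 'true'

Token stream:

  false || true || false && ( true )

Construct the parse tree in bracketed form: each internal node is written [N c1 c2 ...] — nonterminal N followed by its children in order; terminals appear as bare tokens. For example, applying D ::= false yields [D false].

B
B || C
B || C || C
C || C || C
D || C || C
false || C || C
false || D || C
false || true || C
false || true || C && D
false || true || D && D
false || true || false && D
false || true || false && ( B )
false || true || false && ( C )
false || true || false && ( D )
false || true || false && ( true )

[B [B [B [C [D false]]] || [C [D true]]] || [C [C [D false]] && [D ( [B [C [D true]]] )]]]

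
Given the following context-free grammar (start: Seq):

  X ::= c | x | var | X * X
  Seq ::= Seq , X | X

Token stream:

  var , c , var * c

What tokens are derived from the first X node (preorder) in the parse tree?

[Seq [Seq [Seq [X var]] , [X c]] , [X [X var] * [X c]]]

var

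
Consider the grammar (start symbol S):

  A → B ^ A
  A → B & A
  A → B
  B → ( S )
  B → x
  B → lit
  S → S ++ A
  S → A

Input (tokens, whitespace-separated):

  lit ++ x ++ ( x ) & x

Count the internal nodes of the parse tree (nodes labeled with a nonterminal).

[S [S [S [A [B lit]]] ++ [A [B x]]] ++ [A [B ( [S [A [B x]]] )] & [A [B x]]]]

14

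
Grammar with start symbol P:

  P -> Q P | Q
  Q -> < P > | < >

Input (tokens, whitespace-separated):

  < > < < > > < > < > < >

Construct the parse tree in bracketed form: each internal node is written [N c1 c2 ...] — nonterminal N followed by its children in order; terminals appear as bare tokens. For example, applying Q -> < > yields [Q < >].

P
Q P
< > P
< > Q P
< > < P > P
< > < Q > P
< > < < > > P
< > < < > > Q P
< > < < > > < > P
< > < < > > < > Q P
< > < < > > < > < > P
< > < < > > < > < > Q
< > < < > > < > < > < >

[P [Q < >] [P [Q < [P [Q < >]] >] [P [Q < >] [P [Q < >] [P [Q < >]]]]]]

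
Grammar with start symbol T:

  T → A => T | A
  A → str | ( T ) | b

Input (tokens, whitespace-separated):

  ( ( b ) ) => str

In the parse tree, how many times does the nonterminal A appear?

[T [A ( [T [A ( [T [A b]] )]] )] => [T [A str]]]

4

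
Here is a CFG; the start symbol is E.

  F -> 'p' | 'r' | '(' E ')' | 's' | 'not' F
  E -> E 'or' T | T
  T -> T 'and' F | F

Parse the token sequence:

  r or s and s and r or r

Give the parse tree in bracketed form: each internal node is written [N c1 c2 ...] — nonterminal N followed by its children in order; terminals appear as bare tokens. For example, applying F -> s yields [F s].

E
E or T
E or T or T
T or T or T
F or T or T
r or T or T
r or T and F or T
r or T and F and F or T
r or F and F and F or T
r or s and F and F or T
r or s and s and F or T
r or s and s and r or T
r or s and s and r or F
r or s and s and r or r

[E [E [E [T [F r]]] or [T [T [T [F s]] and [F s]] and [F r]]] or [T [F r]]]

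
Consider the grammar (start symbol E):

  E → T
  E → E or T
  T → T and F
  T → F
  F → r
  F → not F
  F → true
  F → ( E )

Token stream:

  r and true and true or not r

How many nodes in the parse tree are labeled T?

[E [E [T [T [T [F r]] and [F true]] and [F true]]] or [T [F not [F r]]]]

4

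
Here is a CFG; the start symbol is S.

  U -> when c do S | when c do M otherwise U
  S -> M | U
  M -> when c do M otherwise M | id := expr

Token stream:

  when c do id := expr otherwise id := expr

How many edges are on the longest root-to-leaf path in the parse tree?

[S [M when c do [M id := expr] otherwise [M id := expr]]]

3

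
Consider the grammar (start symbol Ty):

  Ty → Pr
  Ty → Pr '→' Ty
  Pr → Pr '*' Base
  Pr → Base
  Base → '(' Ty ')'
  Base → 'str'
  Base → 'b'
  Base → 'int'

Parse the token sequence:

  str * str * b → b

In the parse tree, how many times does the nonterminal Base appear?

4

[Ty [Pr [Pr [Pr [Base str]] * [Base str]] * [Base b]] → [Ty [Pr [Base b]]]]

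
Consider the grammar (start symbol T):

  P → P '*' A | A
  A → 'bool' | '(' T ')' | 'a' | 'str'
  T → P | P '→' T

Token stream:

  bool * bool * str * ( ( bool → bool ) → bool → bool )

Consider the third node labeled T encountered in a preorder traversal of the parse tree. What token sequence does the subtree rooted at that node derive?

bool → bool

[T [P [P [P [P [A bool]] * [A bool]] * [A str]] * [A ( [T [P [A ( [T [P [A bool]] → [T [P [A bool]]]] )]] → [T [P [A bool]] → [T [P [A bool]]]]] )]]]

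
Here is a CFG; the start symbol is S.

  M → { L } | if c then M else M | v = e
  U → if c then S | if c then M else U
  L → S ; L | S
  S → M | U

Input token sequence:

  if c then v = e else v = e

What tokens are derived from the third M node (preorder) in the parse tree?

v = e

[S [M if c then [M v = e] else [M v = e]]]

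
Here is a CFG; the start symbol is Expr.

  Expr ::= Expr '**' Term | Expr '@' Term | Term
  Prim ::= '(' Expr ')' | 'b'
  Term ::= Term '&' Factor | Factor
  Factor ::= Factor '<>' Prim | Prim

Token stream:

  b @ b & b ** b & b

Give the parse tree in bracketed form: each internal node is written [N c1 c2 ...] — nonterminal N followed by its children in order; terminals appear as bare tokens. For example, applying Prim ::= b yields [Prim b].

Expr
Expr ** Term
Expr @ Term ** Term
Term @ Term ** Term
Factor @ Term ** Term
Prim @ Term ** Term
b @ Term ** Term
b @ Term & Factor ** Term
b @ Factor & Factor ** Term
b @ Prim & Factor ** Term
b @ b & Factor ** Term
b @ b & Prim ** Term
b @ b & b ** Term
b @ b & b ** Term & Factor
b @ b & b ** Factor & Factor
b @ b & b ** Prim & Factor
b @ b & b ** b & Factor
b @ b & b ** b & Prim
b @ b & b ** b & b

[Expr [Expr [Expr [Term [Factor [Prim b]]]] @ [Term [Term [Factor [Prim b]]] & [Factor [Prim b]]]] ** [Term [Term [Factor [Prim b]]] & [Factor [Prim b]]]]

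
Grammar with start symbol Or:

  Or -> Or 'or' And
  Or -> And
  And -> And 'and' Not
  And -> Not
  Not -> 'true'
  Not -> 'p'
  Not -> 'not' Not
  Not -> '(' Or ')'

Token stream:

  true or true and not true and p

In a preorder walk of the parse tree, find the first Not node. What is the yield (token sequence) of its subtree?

true

[Or [Or [And [Not true]]] or [And [And [And [Not true]] and [Not not [Not true]]] and [Not p]]]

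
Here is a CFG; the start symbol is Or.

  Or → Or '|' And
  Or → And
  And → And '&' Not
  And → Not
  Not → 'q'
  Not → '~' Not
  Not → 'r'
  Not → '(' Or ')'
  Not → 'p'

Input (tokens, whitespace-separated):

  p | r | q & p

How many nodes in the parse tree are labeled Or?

3

[Or [Or [Or [And [Not p]]] | [And [Not r]]] | [And [And [Not q]] & [Not p]]]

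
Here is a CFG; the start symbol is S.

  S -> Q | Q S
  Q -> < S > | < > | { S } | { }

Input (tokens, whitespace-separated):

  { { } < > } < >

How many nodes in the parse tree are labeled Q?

[S [Q { [S [Q { }] [S [Q < >]]] }] [S [Q < >]]]

4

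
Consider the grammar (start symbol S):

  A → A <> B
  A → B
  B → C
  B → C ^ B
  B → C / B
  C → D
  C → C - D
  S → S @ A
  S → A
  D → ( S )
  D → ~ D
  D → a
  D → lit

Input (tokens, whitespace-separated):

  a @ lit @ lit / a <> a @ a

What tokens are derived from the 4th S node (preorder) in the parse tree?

[S [S [S [S [A [B [C [D a]]]]] @ [A [B [C [D lit]]]]] @ [A [A [B [C [D lit]] / [B [C [D a]]]]] <> [B [C [D a]]]]] @ [A [B [C [D a]]]]]

a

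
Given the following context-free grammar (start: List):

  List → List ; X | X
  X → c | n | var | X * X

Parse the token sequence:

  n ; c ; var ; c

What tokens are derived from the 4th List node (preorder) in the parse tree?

n

[List [List [List [List [X n]] ; [X c]] ; [X var]] ; [X c]]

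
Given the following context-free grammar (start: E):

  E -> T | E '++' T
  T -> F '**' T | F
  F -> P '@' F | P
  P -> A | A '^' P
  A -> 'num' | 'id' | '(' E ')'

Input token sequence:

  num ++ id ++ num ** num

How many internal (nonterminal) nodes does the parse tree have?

[E [E [E [T [F [P [A num]]]]] ++ [T [F [P [A id]]]]] ++ [T [F [P [A num]]] ** [T [F [P [A num]]]]]]

19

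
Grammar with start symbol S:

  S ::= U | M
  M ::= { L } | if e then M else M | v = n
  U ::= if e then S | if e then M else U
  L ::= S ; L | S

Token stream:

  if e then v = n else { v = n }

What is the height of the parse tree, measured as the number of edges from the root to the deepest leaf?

[S [M if e then [M v = n] else [M { [L [S [M v = n]]] }]]]

6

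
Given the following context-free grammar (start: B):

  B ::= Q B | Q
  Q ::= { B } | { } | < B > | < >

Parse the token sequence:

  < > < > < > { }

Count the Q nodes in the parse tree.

[B [Q < >] [B [Q < >] [B [Q < >] [B [Q { }]]]]]

4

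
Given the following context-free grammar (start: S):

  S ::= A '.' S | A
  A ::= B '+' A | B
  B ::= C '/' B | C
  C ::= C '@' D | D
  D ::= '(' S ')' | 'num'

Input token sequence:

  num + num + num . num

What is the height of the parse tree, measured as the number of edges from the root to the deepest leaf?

7

[S [A [B [C [D num]]] + [A [B [C [D num]]] + [A [B [C [D num]]]]]] . [S [A [B [C [D num]]]]]]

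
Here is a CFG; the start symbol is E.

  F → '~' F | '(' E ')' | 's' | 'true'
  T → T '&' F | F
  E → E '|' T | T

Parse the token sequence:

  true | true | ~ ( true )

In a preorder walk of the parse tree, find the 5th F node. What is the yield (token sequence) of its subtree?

[E [E [E [T [F true]]] | [T [F true]]] | [T [F ~ [F ( [E [T [F true]]] )]]]]

true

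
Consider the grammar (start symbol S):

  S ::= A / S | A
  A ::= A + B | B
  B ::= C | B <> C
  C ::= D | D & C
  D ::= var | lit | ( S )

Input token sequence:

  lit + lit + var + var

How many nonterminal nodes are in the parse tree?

17

[S [A [A [A [A [B [C [D lit]]]] + [B [C [D lit]]]] + [B [C [D var]]]] + [B [C [D var]]]]]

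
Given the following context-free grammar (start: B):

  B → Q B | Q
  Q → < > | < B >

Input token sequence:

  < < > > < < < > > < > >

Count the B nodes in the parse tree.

[B [Q < [B [Q < >]] >] [B [Q < [B [Q < [B [Q < >]] >] [B [Q < >]]] >]]]

6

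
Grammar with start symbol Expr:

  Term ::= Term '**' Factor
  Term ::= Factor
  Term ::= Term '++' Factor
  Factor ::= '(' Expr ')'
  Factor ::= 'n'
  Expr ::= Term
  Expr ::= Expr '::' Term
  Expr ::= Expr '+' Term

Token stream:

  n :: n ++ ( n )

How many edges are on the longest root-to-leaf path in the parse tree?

[Expr [Expr [Term [Factor n]]] :: [Term [Term [Factor n]] ++ [Factor ( [Expr [Term [Factor n]]] )]]]

6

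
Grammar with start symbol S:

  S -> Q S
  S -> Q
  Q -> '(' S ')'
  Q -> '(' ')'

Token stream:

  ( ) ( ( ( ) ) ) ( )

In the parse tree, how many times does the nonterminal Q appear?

5

[S [Q ( )] [S [Q ( [S [Q ( [S [Q ( )]] )]] )] [S [Q ( )]]]]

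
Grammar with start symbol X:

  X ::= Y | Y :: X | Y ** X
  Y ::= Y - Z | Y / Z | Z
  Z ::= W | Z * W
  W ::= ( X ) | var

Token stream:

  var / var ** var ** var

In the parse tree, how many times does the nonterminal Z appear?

[X [Y [Y [Z [W var]]] / [Z [W var]]] ** [X [Y [Z [W var]]] ** [X [Y [Z [W var]]]]]]

4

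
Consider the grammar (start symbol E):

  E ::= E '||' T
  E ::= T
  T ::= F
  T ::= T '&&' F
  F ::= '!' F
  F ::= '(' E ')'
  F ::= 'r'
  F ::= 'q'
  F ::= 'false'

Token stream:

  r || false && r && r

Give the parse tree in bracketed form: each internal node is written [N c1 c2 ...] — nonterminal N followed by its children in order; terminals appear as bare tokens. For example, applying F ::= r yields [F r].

[E [E [T [F r]]] || [T [T [T [F false]] && [F r]] && [F r]]]

E
E || T
T || T
F || T
r || T
r || T && F
r || T && F && F
r || F && F && F
r || false && F && F
r || false && r && F
r || false && r && r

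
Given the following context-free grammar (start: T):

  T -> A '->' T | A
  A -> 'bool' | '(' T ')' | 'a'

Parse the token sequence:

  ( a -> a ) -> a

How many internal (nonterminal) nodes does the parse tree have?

8

[T [A ( [T [A a] -> [T [A a]]] )] -> [T [A a]]]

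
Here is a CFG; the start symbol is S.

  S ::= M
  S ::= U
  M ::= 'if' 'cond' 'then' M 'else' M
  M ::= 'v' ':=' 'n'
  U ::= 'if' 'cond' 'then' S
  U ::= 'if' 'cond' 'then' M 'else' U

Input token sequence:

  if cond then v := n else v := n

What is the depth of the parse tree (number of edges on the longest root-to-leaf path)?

[S [M if cond then [M v := n] else [M v := n]]]

3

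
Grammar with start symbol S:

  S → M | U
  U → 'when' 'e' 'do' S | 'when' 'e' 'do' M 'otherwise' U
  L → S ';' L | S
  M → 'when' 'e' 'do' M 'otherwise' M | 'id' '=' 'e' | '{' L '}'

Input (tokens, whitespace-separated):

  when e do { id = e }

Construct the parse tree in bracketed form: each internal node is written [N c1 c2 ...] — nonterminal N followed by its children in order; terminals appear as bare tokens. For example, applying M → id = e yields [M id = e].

[S [U when e do [S [M { [L [S [M id = e]]] }]]]]

S
U
when e do S
when e do M
when e do { L }
when e do { S }
when e do { M }
when e do { id = e }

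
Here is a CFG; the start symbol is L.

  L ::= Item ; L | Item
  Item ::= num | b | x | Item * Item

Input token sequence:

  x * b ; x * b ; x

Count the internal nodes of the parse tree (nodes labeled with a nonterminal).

10

[L [Item [Item x] * [Item b]] ; [L [Item [Item x] * [Item b]] ; [L [Item x]]]]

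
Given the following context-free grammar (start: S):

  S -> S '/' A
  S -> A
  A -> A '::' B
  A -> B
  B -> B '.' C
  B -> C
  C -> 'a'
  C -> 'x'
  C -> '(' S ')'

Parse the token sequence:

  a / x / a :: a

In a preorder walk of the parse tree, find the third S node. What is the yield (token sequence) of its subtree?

a

[S [S [S [A [B [C a]]]] / [A [B [C x]]]] / [A [A [B [C a]]] :: [B [C a]]]]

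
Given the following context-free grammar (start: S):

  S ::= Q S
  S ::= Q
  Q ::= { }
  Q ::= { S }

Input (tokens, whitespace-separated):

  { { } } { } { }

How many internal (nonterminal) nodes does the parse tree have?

[S [Q { [S [Q { }]] }] [S [Q { }] [S [Q { }]]]]

8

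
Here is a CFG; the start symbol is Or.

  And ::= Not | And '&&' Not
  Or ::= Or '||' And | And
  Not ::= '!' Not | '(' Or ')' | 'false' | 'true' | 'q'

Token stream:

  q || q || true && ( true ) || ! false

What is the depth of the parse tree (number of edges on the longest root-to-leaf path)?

7

[Or [Or [Or [Or [And [Not q]]] || [And [Not q]]] || [And [And [Not true]] && [Not ( [Or [And [Not true]]] )]]] || [And [Not ! [Not false]]]]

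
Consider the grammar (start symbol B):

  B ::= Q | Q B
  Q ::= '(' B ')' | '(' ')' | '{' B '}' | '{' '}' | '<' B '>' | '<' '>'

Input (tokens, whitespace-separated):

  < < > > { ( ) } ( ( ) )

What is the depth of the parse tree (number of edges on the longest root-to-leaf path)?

6

[B [Q < [B [Q < >]] >] [B [Q { [B [Q ( )]] }] [B [Q ( [B [Q ( )]] )]]]]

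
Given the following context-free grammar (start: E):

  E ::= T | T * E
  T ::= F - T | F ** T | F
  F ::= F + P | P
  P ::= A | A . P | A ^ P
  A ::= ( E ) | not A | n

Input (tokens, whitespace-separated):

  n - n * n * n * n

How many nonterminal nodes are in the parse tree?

24

[E [T [F [P [A n]]] - [T [F [P [A n]]]]] * [E [T [F [P [A n]]]] * [E [T [F [P [A n]]]] * [E [T [F [P [A n]]]]]]]]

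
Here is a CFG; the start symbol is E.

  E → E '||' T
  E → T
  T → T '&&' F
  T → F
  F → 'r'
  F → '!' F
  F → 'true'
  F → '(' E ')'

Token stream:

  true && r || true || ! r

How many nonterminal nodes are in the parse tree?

12

[E [E [E [T [T [F true]] && [F r]]] || [T [F true]]] || [T [F ! [F r]]]]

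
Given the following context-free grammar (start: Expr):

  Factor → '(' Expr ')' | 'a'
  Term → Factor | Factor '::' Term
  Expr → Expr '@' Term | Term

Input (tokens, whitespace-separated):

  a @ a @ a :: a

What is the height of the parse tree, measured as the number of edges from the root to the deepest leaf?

5

[Expr [Expr [Expr [Term [Factor a]]] @ [Term [Factor a]]] @ [Term [Factor a] :: [Term [Factor a]]]]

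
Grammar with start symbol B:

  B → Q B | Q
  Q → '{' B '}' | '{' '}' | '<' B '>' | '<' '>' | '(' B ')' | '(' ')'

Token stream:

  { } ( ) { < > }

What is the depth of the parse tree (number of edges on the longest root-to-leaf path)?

[B [Q { }] [B [Q ( )] [B [Q { [B [Q < >]] }]]]]

6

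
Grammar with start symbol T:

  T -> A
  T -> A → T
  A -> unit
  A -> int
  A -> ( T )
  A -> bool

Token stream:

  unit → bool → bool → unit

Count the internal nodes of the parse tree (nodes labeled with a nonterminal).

[T [A unit] → [T [A bool] → [T [A bool] → [T [A unit]]]]]

8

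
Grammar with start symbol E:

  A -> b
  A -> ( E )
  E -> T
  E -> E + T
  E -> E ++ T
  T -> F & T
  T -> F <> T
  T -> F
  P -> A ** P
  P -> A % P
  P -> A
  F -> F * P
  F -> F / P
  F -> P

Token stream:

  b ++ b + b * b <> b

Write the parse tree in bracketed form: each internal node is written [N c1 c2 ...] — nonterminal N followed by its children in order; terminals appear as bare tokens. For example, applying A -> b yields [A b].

E
E + T
E ++ T + T
T ++ T + T
F ++ T + T
P ++ T + T
A ++ T + T
b ++ T + T
b ++ F + T
b ++ P + T
b ++ A + T
b ++ b + T
b ++ b + F <> T
b ++ b + F * P <> T
b ++ b + P * P <> T
b ++ b + A * P <> T
b ++ b + b * P <> T
b ++ b + b * A <> T
b ++ b + b * b <> T
b ++ b + b * b <> F
b ++ b + b * b <> P
b ++ b + b * b <> A
b ++ b + b * b <> b

[E [E [E [T [F [P [A b]]]]] ++ [T [F [P [A b]]]]] + [T [F [F [P [A b]]] * [P [A b]]] <> [T [F [P [A b]]]]]]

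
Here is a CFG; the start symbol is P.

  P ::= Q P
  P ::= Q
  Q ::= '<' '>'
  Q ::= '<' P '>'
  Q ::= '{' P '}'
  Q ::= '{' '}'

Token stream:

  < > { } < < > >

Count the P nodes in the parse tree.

4

[P [Q < >] [P [Q { }] [P [Q < [P [Q < >]] >]]]]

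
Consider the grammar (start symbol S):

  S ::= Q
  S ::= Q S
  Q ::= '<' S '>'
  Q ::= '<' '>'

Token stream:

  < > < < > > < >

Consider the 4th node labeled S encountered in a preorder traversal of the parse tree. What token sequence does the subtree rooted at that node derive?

< >

[S [Q < >] [S [Q < [S [Q < >]] >] [S [Q < >]]]]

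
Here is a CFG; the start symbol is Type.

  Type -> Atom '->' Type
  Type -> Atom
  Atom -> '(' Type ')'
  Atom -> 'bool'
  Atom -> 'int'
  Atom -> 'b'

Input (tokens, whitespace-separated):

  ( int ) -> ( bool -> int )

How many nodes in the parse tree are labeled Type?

[Type [Atom ( [Type [Atom int]] )] -> [Type [Atom ( [Type [Atom bool] -> [Type [Atom int]]] )]]]

5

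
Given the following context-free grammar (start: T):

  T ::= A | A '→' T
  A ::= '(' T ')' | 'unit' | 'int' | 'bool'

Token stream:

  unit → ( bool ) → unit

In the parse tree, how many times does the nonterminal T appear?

4

[T [A unit] → [T [A ( [T [A bool]] )] → [T [A unit]]]]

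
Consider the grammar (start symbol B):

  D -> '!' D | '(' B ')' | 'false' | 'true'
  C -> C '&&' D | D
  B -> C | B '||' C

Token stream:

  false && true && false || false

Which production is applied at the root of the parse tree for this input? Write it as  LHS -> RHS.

[B [B [C [C [C [D false]] && [D true]] && [D false]]] || [C [D false]]]

B -> B '||' C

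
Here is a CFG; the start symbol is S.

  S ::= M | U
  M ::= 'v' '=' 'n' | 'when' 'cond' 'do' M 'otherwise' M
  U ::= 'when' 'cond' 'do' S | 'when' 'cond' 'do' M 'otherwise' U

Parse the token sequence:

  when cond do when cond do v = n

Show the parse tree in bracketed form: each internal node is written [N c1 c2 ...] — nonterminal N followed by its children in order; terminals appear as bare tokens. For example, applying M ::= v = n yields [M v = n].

S
U
when cond do S
when cond do U
when cond do when cond do S
when cond do when cond do M
when cond do when cond do v = n

[S [U when cond do [S [U when cond do [S [M v = n]]]]]]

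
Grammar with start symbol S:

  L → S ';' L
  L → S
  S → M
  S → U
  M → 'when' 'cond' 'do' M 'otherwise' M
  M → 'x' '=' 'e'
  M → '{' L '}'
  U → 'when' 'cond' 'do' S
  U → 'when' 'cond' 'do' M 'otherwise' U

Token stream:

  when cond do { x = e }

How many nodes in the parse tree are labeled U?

[S [U when cond do [S [M { [L [S [M x = e]]] }]]]]

1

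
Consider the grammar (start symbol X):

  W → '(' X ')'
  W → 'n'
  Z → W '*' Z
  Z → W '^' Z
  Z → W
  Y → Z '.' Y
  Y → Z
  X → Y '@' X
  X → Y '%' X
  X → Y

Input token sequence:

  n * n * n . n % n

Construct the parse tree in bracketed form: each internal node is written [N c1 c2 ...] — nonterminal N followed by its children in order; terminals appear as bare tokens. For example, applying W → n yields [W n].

X
Y % X
Z . Y % X
W * Z . Y % X
n * Z . Y % X
n * W * Z . Y % X
n * n * Z . Y % X
n * n * W . Y % X
n * n * n . Y % X
n * n * n . Z % X
n * n * n . W % X
n * n * n . n % X
n * n * n . n % Y
n * n * n . n % Z
n * n * n . n % W
n * n * n . n % n

[X [Y [Z [W n] * [Z [W n] * [Z [W n]]]] . [Y [Z [W n]]]] % [X [Y [Z [W n]]]]]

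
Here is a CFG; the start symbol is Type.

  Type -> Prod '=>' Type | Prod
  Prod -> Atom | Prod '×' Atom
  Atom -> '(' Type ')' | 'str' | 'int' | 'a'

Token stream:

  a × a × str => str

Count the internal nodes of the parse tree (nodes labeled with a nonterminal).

10

[Type [Prod [Prod [Prod [Atom a]] × [Atom a]] × [Atom str]] => [Type [Prod [Atom str]]]]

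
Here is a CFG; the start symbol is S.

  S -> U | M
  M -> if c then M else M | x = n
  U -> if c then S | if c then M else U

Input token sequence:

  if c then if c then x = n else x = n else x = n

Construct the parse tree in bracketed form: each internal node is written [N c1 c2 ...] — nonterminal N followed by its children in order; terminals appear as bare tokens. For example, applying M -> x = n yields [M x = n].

S
M
if c then M else M
if c then if c then M else M else M
if c then if c then x = n else M else M
if c then if c then x = n else x = n else M
if c then if c then x = n else x = n else x = n

[S [M if c then [M if c then [M x = n] else [M x = n]] else [M x = n]]]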